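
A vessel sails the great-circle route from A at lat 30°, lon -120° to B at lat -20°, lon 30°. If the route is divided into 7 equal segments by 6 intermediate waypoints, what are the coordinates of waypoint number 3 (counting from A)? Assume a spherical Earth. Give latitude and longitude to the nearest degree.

≈ lat 23°, lon -47°

Write both endpoints as unit vectors p₁, p₂ with components (cos φ cos λ, cos φ sin λ, sin φ).
The central angle between the endpoints is δ = arccos(p₁·p₂) ≈ 2.638 rad (151.1°).
Interpolate at f = 3/7 with slerp weights a = sin((1−f)δ)/sin δ ≈ 2.067, b = sin(fδ)/sin δ ≈ 1.874.
p = a·p₁ + b·p₂ ≈ (0.630, -0.670, 0.393); φ = arcsin(p_z) ≈ 23.13°, λ = atan2(p_y, p_x) ≈ -46.77°.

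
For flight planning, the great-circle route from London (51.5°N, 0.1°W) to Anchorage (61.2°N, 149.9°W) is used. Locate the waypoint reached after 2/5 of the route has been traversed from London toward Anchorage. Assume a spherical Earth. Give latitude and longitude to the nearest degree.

≈ 75°N, 27°W

Write both endpoints as unit vectors p₁, p₂ with components (cos φ cos λ, cos φ sin λ, sin φ).
The central angle between the endpoints is δ = arccos(p₁·p₂) ≈ 1.130 rad (64.7°).
Interpolate at f = 2/5 with slerp weights a = sin((1−f)δ)/sin δ ≈ 0.694, b = sin(fδ)/sin δ ≈ 0.483.
p = a·p₁ + b·p₂ ≈ (0.230, -0.117, 0.966); φ = arcsin(p_z) ≈ 75.01°, λ = atan2(p_y, p_x) ≈ -27.00°.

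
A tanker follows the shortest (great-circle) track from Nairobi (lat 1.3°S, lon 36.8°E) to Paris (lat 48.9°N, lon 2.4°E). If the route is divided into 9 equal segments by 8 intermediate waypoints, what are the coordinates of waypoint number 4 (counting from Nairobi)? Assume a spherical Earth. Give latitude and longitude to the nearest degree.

Convert each endpoint to a unit vector on the sphere (x = cos φ cos λ, y = cos φ sin λ, z = sin φ).
The central angle between the endpoints is δ = arccos(p₁·p₂) ≈ 1.018 rad (58.3°).
Interpolate at f = 4/9 with slerp weights a = sin((1−f)δ)/sin δ ≈ 0.630, b = sin(fδ)/sin δ ≈ 0.514.
p = a·p₁ + b·p₂ ≈ (0.841, 0.391, 0.373); φ = arcsin(p_z) ≈ 21.89°, λ = atan2(p_y, p_x) ≈ 24.94°.

≈ lat 22°N, lon 25°E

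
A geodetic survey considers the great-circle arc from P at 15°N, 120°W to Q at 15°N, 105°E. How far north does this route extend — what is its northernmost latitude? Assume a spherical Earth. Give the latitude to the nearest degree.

≈ 35°N

The great circle lies in the plane with unit normal n̂ = (p₁ × p₂)/|p₁ × p₂|.
Here n̂_z ≈ -0.819; the vertex latitude is φ_max = arccos|n̂_z| ≈ 35.0°.
Check via Clairaut: cos φ_max = |cos φ₁| · sin C = cos(15.0°)·sin(58.0°) ≈ 0.819, again giving ≈ 35.0°.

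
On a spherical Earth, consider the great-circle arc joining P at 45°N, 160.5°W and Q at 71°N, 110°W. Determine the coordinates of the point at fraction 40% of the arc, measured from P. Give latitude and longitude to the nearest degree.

The haversine formula gives a central angle δ ≈ 0.618 rad (35.4°) between the endpoints.
Interpolate at f = 0.40 with slerp weights a = sin((1−f)δ)/sin δ ≈ 0.625, b = sin(fδ)/sin δ ≈ 0.422.
p = a·p₁ + b·p₂ ≈ (-0.464, -0.277, 0.842); φ = arcsin(p_z) ≈ 57.30°, λ = atan2(p_y, p_x) ≈ -149.17°.

≈ 57°N, 149°W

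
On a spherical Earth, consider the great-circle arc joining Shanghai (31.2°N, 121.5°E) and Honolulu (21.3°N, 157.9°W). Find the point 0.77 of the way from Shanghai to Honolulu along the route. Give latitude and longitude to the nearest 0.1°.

From cos δ = sin φ₁ sin φ₂ + cos φ₁ cos φ₂ cos Δλ, the central angle is δ ≈ 1.247 rad (71.4°).
Interpolate at f = 0.77 with slerp weights a = sin((1−f)δ)/sin δ ≈ 0.298, b = sin(fδ)/sin δ ≈ 0.864.
p = a·p₁ + b·p₂ ≈ (-0.879, -0.085, 0.468); φ = arcsin(p_z) ≈ 27.94°, λ = atan2(p_y, p_x) ≈ -174.46°.

≈ 27.9°N, 174.5°W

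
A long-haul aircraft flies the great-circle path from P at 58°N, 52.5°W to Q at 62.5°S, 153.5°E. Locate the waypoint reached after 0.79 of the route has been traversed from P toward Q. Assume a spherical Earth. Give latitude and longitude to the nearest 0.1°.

≈ 49.6°S, 145.2°W

Write both endpoints as unit vectors p₁, p₂ with components (cos φ cos λ, cos φ sin λ, sin φ).
The central angle between the endpoints is δ = arccos(p₁·p₂) ≈ 2.905 rad (166.4°).
Interpolate at f = 0.79 with slerp weights a = sin((1−f)δ)/sin δ ≈ 2.445, b = sin(fδ)/sin δ ≈ 3.196.
p = a·p₁ + b·p₂ ≈ (-0.532, -0.369, -0.762); φ = arcsin(p_z) ≈ -49.63°, λ = atan2(p_y, p_x) ≈ -145.24°.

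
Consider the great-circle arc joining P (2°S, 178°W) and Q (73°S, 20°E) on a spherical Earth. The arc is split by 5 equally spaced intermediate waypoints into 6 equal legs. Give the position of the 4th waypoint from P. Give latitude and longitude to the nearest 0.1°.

≈ (70.7°S, 166.7°E)

Convert each endpoint to a unit vector on the sphere (x = cos φ cos λ, y = cos φ sin λ, z = sin φ).
The central angle between the endpoints is δ = arccos(p₁·p₂) ≈ 1.818 rad (104.2°).
Interpolate at f = 4/6 with slerp weights a = sin((1−f)δ)/sin δ ≈ 0.587, b = sin(fδ)/sin δ ≈ 0.966.
p = a·p₁ + b·p₂ ≈ (-0.321, 0.076, -0.944); φ = arcsin(p_z) ≈ -70.72°, λ = atan2(p_y, p_x) ≈ 166.68°.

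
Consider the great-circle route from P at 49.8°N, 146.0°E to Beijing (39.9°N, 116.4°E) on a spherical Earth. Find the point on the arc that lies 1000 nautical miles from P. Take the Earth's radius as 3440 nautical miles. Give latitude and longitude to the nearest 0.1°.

≈ 43.4°N, 123.5°E

Convert each endpoint to a unit vector on the sphere (x = cos φ cos λ, y = cos φ sin λ, z = sin φ).
The central angle between the endpoints is δ = arccos(p₁·p₂) ≈ 0.401 rad (23.0°). The total great-circle distance is δ·R ≈ 0.401 × 3440 ≈ 1381 nmi, so the target fraction is f = 1000/1381 ≈ 0.724.
Interpolate at f ≈ 0.724 with slerp weights a = sin((1−f)δ)/sin δ ≈ 0.283, b = sin(fδ)/sin δ ≈ 0.733.
p = a·p₁ + b·p₂ ≈ (-0.402, 0.606, 0.687); φ = arcsin(p_z) ≈ 43.36°, λ = atan2(p_y, p_x) ≈ 123.53°.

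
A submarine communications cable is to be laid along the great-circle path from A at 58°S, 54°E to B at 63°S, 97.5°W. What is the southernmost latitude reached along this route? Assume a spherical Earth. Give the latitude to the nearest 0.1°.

The great circle lies in the plane with unit normal n̂ = (p₁ × p₂)/|p₁ × p₂|.
Here n̂_z ≈ -0.137; the vertex latitude is φ_max = arccos|n̂_z| ≈ 82.1°.
Check via Clairaut: cos φ_max = |cos φ₁| · sin C = cos(58.0°)·sin(165.0°) ≈ 0.137, again giving ≈ 82.1°.

≈ 82.1°S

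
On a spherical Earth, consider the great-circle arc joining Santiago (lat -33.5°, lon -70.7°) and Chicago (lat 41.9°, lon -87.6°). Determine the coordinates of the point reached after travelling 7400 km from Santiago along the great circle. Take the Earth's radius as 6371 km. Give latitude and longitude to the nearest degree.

≈ lat 32°, lon -85°

Convert each endpoint to a unit vector on the sphere (x = cos φ cos λ, y = cos φ sin λ, z = sin φ).
The central angle between the endpoints is δ = arccos(p₁·p₂) ≈ 1.344 rad (77.0°). The total great-circle distance is δ·R ≈ 1.344 × 6371 ≈ 8560 km, so the target fraction is f = 7400/8560 ≈ 0.864.
Interpolate at f ≈ 0.864 with slerp weights a = sin((1−f)δ)/sin δ ≈ 0.186, b = sin(fδ)/sin δ ≈ 0.942.
p = a·p₁ + b·p₂ ≈ (0.081, -0.846, 0.526); φ = arcsin(p_z) ≈ 31.75°, λ = atan2(p_y, p_x) ≈ -84.56°.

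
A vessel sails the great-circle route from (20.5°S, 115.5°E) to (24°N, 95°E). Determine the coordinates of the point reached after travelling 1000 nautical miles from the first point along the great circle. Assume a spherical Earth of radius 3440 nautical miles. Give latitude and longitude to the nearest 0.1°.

The haversine formula gives a central angle δ ≈ 0.851 rad (48.8°) between the endpoints. The total great-circle distance is δ·R ≈ 0.851 × 3440 ≈ 2928 nmi, so the target fraction is f = 1000/2928 ≈ 0.342.
Interpolate at f ≈ 0.342 with slerp weights a = sin((1−f)δ)/sin δ ≈ 0.707, b = sin(fδ)/sin δ ≈ 0.381.
p = a·p₁ + b·p₂ ≈ (-0.315, 0.944, -0.093); φ = arcsin(p_z) ≈ -5.31°, λ = atan2(p_y, p_x) ≈ 108.47°.

≈ (5.3°S, 108.5°E)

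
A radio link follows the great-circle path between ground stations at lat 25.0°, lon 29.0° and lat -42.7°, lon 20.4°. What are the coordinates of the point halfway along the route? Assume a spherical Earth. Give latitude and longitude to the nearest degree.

≈ lat -9°, lon 25°

Convert each endpoint to a unit vector on the sphere (x = cos φ cos λ, y = cos φ sin λ, z = sin φ).
The central angle between the endpoints is δ = arccos(p₁·p₂) ≈ 1.190 rad (68.2°).
Interpolate at f = 1/2 with slerp weights a = sin((1−f)δ)/sin δ ≈ 0.604, b = sin(fδ)/sin δ ≈ 0.604.
p = a·p₁ + b·p₂ ≈ (0.894, 0.420, -0.154); φ = arcsin(p_z) ≈ -8.87°, λ = atan2(p_y, p_x) ≈ 25.15°.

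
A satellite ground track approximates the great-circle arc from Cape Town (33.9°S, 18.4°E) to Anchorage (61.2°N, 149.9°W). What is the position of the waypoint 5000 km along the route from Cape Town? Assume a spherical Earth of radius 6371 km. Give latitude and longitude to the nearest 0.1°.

≈ 10.3°N, 9.9°E

Convert each endpoint to a unit vector on the sphere (x = cos φ cos λ, y = cos φ sin λ, z = sin φ).
The central angle between the endpoints is δ = arccos(p₁·p₂) ≈ 2.647 rad (151.7°). The total great-circle distance is δ·R ≈ 2.647 × 6371 ≈ 16866 km, so the target fraction is f = 5000/16866 ≈ 0.296.
Interpolate at f ≈ 0.296 with slerp weights a = sin((1−f)δ)/sin δ ≈ 2.019, b = sin(fδ)/sin δ ≈ 1.490.
p = a·p₁ + b·p₂ ≈ (0.969, 0.169, 0.179); φ = arcsin(p_z) ≈ 10.33°, λ = atan2(p_y, p_x) ≈ 9.89°.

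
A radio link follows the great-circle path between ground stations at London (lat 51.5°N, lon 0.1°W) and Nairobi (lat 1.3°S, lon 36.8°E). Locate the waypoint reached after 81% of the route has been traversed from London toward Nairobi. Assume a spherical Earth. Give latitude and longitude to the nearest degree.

≈ lat 9°N, lon 32°E

Convert each endpoint to a unit vector on the sphere (x = cos φ cos λ, y = cos φ sin λ, z = sin φ).
The central angle between the endpoints is δ = arccos(p₁·p₂) ≈ 1.070 rad (61.3°).
Interpolate at f = 0.81 with slerp weights a = sin((1−f)δ)/sin δ ≈ 0.230, b = sin(fδ)/sin δ ≈ 0.869.
p = a·p₁ + b·p₂ ≈ (0.839, 0.520, 0.160); φ = arcsin(p_z) ≈ 9.23°, λ = atan2(p_y, p_x) ≈ 31.80°.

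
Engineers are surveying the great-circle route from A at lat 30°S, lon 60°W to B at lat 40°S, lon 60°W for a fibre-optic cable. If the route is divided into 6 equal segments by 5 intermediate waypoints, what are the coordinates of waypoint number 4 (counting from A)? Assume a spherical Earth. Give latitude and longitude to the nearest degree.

From cos δ = sin φ₁ sin φ₂ + cos φ₁ cos φ₂ cos Δλ, the central angle is δ ≈ 0.175 rad (10.0°).
Interpolate at f = 4/6 with slerp weights a = sin((1−f)δ)/sin δ ≈ 0.335, b = sin(fδ)/sin δ ≈ 0.669.
p = a·p₁ + b·p₂ ≈ (0.401, -0.695, -0.597); φ = arcsin(p_z) ≈ -36.67°, λ = atan2(p_y, p_x) ≈ -60.00°.

≈ lat 37°S, lon 60°W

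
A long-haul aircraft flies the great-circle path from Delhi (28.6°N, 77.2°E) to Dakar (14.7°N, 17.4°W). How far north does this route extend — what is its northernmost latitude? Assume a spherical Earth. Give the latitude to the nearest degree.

The great circle lies in the plane with unit normal n̂ = (p₁ × p₂)/|p₁ × p₂|.
Here n̂_z ≈ -0.848; the vertex latitude is φ_max = arccos|n̂_z| ≈ 32.0°.
Check via Clairaut: cos φ_max = |cos φ₁| · sin C = cos(28.6°)·sin(74.9°) ≈ 0.848, again giving ≈ 32.0°.

≈ 32°N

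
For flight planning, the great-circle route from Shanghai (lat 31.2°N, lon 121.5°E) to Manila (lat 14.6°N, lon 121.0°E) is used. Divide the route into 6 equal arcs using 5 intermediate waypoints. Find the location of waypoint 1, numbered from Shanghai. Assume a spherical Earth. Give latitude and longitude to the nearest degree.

≈ lat 28°N, lon 121°E

The haversine formula gives a central angle δ ≈ 0.290 rad (16.6°) between the endpoints.
Interpolate at f = 1/6 with slerp weights a = sin((1−f)δ)/sin δ ≈ 0.837, b = sin(fδ)/sin δ ≈ 0.169.
p = a·p₁ + b·p₂ ≈ (-0.458, 0.751, 0.476); φ = arcsin(p_z) ≈ 28.43°, λ = atan2(p_y, p_x) ≈ 121.41°.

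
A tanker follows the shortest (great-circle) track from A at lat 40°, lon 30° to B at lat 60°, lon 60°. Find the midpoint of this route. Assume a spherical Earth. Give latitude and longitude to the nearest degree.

Write both endpoints as unit vectors p₁, p₂ with components (cos φ cos λ, cos φ sin λ, sin φ).
The central angle between the endpoints is δ = arccos(p₁·p₂) ≈ 0.477 rad (27.3°).
Interpolate at f = 1/2 with slerp weights a = sin((1−f)δ)/sin δ ≈ 0.515, b = sin(fδ)/sin δ ≈ 0.515.
p = a·p₁ + b·p₂ ≈ (0.470, 0.420, 0.776); φ = arcsin(p_z) ≈ 50.93°, λ = atan2(p_y, p_x) ≈ 41.78°.

≈ lat 51°, lon 42°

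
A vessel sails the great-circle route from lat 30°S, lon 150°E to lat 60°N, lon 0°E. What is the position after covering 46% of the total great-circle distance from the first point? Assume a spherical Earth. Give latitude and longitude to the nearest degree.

≈ lat 31°N, lon 123°E

Convert each endpoint to a unit vector on the sphere (x = cos φ cos λ, y = cos φ sin λ, z = sin φ).
The central angle between the endpoints is δ = arccos(p₁·p₂) ≈ 2.512 rad (143.9°).
Interpolate at f = 0.46 with slerp weights a = sin((1−f)δ)/sin δ ≈ 1.658, b = sin(fδ)/sin δ ≈ 1.553.
p = a·p₁ + b·p₂ ≈ (-0.467, 0.718, 0.516); φ = arcsin(p_z) ≈ 31.04°, λ = atan2(p_y, p_x) ≈ 123.06°.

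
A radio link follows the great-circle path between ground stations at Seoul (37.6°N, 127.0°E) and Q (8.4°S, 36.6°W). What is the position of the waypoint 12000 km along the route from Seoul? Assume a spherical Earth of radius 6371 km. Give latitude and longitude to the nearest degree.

≈ (27°N, 19°W)

Convert each endpoint to a unit vector on the sphere (x = cos φ cos λ, y = cos φ sin λ, z = sin φ).
The central angle between the endpoints is δ = arccos(p₁·p₂) ≈ 2.570 rad (147.2°). The total great-circle distance is δ·R ≈ 2.570 × 6371 ≈ 16373 km, so the target fraction is f = 12000/16373 ≈ 0.733.
Interpolate at f ≈ 0.733 with slerp weights a = sin((1−f)δ)/sin δ ≈ 1.172, b = sin(fδ)/sin δ ≈ 1.759.
p = a·p₁ + b·p₂ ≈ (0.838, -0.296, 0.458); φ = arcsin(p_z) ≈ 27.25°, λ = atan2(p_y, p_x) ≈ -19.45°.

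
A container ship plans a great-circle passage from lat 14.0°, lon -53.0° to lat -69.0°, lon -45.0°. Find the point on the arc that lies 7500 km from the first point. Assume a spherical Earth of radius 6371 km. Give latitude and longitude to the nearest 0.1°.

From cos δ = sin φ₁ sin φ₂ + cos φ₁ cos φ₂ cos Δλ, the central angle is δ ≈ 1.452 rad (83.2°). The total great-circle distance is δ·R ≈ 1.452 × 6371 ≈ 9251 km, so the target fraction is f = 7500/9251 ≈ 0.811.
Interpolate at f ≈ 0.811 with slerp weights a = sin((1−f)δ)/sin δ ≈ 0.273, b = sin(fδ)/sin δ ≈ 0.930.
p = a·p₁ + b·p₂ ≈ (0.395, -0.447, -0.802); φ = arcsin(p_z) ≈ -53.34°, λ = atan2(p_y, p_x) ≈ -48.54°.

≈ lat -53.3°, lon -48.5°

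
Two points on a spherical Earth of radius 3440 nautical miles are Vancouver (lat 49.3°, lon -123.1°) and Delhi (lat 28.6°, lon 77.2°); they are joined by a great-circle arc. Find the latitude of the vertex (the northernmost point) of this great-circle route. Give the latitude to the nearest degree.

The great circle lies in the plane with unit normal n̂ = (p₁ × p₂)/|p₁ × p₂|.
Here n̂_z ≈ -0.202; the vertex latitude is φ_max = arccos|n̂_z| ≈ 78.4°.

≈ 78°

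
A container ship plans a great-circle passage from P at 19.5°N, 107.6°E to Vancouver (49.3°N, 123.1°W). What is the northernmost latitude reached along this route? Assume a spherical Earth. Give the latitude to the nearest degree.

≈ 61°N

The great circle lies in the plane with unit normal n̂ = (p₁ × p₂)/|p₁ × p₂|.
Here n̂_z ≈ +0.480; the vertex latitude is φ_max = arccos|n̂_z| ≈ 61.3°.
Check via Clairaut: cos φ_max = |cos φ₁| · sin C = cos(19.5°)·sin(30.6°) ≈ 0.480, again giving ≈ 61.3°.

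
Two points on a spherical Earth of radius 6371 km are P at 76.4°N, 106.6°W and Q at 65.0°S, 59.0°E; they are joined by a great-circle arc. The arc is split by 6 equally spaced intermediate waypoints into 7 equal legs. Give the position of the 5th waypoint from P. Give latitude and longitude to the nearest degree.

≈ 18°S, 47°E

Write both endpoints as unit vectors p₁, p₂ with components (cos φ cos λ, cos φ sin λ, sin φ).
The central angle between the endpoints is δ = arccos(p₁·p₂) ≈ 2.927 rad (167.7°).
Interpolate at f = 5/7 with slerp weights a = sin((1−f)δ)/sin δ ≈ 3.492, b = sin(fδ)/sin δ ≈ 4.082.
p = a·p₁ + b·p₂ ≈ (0.654, 0.692, -0.306); φ = arcsin(p_z) ≈ -17.80°, λ = atan2(p_y, p_x) ≈ 46.62°.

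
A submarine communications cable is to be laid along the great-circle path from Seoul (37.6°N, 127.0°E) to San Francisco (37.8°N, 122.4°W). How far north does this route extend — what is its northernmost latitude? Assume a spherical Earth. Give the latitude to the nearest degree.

≈ 54°N

The great circle lies in the plane with unit normal n̂ = (p₁ × p₂)/|p₁ × p₂|.
Here n̂_z ≈ +0.593; the vertex latitude is φ_max = arccos|n̂_z| ≈ 53.6°.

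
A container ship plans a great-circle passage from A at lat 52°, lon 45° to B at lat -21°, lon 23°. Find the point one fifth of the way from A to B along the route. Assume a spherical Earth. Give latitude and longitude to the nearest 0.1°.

Convert each endpoint to a unit vector on the sphere (x = cos φ cos λ, y = cos φ sin λ, z = sin φ).
The central angle between the endpoints is δ = arccos(p₁·p₂) ≈ 1.318 rad (75.5°).
Interpolate at f = 1/5 with slerp weights a = sin((1−f)δ)/sin δ ≈ 0.898, b = sin(fδ)/sin δ ≈ 0.269.
p = a·p₁ + b·p₂ ≈ (0.622, 0.489, 0.611); φ = arcsin(p_z) ≈ 37.68°, λ = atan2(p_y, p_x) ≈ 38.17°.

≈ lat 37.7°, lon 38.2°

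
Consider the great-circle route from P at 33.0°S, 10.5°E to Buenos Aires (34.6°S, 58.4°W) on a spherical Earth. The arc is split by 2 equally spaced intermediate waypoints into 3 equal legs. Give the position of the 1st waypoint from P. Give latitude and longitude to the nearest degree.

≈ 38°S, 12°W

From cos δ = sin φ₁ sin φ₂ + cos φ₁ cos φ₂ cos Δλ, the central angle is δ ≈ 0.979 rad (56.1°).
Interpolate at f = 1/3 with slerp weights a = sin((1−f)δ)/sin δ ≈ 0.732, b = sin(fδ)/sin δ ≈ 0.386.
p = a·p₁ + b·p₂ ≈ (0.770, -0.159, -0.618); φ = arcsin(p_z) ≈ -38.16°, λ = atan2(p_y, p_x) ≈ -11.66°.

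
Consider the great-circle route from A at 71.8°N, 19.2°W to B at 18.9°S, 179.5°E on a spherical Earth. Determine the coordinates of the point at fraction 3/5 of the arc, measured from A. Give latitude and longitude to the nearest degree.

≈ 31°N, 174°W

Write both endpoints as unit vectors p₁, p₂ with components (cos φ cos λ, cos φ sin λ, sin φ).
The central angle between the endpoints is δ = arccos(p₁·p₂) ≈ 2.199 rad (126.0°).
Interpolate at f = 3/5 with slerp weights a = sin((1−f)δ)/sin δ ≈ 0.952, b = sin(fδ)/sin δ ≈ 1.197.
p = a·p₁ + b·p₂ ≈ (-0.852, -0.088, 0.517); φ = arcsin(p_z) ≈ 31.12°, λ = atan2(p_y, p_x) ≈ -174.11°.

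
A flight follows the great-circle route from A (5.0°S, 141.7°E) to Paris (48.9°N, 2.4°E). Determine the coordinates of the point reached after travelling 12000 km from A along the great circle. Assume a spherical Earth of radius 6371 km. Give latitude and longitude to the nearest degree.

From cos δ = sin φ₁ sin φ₂ + cos φ₁ cos φ₂ cos Δλ, the central angle is δ ≈ 2.168 rad (124.2°). The total great-circle distance is δ·R ≈ 2.168 × 6371 ≈ 13811 km, so the target fraction is f = 12000/13811 ≈ 0.869.
Interpolate at f ≈ 0.869 with slerp weights a = sin((1−f)δ)/sin δ ≈ 0.339, b = sin(fδ)/sin δ ≈ 1.150.
p = a·p₁ + b·p₂ ≈ (0.491, 0.241, 0.837); φ = arcsin(p_z) ≈ 56.87°, λ = atan2(p_y, p_x) ≈ 26.17°.

≈ (57°N, 26°E)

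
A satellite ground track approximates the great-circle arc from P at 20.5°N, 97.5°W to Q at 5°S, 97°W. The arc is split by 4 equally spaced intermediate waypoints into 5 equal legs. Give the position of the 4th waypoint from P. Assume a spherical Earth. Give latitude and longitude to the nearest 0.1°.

≈ 0.1°N, 97.1°W

Write both endpoints as unit vectors p₁, p₂ with components (cos φ cos λ, cos φ sin λ, sin φ).
The central angle between the endpoints is δ = arccos(p₁·p₂) ≈ 0.445 rad (25.5°).
Interpolate at f = 4/5 with slerp weights a = sin((1−f)δ)/sin δ ≈ 0.206, b = sin(fδ)/sin δ ≈ 0.810.
p = a·p₁ + b·p₂ ≈ (-0.124, -0.992, 0.002); φ = arcsin(p_z) ≈ 0.10°, λ = atan2(p_y, p_x) ≈ -97.10°.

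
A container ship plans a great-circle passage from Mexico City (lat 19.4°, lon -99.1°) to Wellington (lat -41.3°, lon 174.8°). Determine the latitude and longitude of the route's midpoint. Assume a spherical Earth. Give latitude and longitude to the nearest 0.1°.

≈ lat -14.8°, lon -136.1°

Write both endpoints as unit vectors p₁, p₂ with components (cos φ cos λ, cos φ sin λ, sin φ).
The central angle between the endpoints is δ = arccos(p₁·p₂) ≈ 1.743 rad (99.8°).
Interpolate at f = 1/2 with slerp weights a = sin((1−f)δ)/sin δ ≈ 0.777, b = sin(fδ)/sin δ ≈ 0.777.
p = a·p₁ + b·p₂ ≈ (-0.697, -0.670, -0.255); φ = arcsin(p_z) ≈ -14.75°, λ = atan2(p_y, p_x) ≈ -136.11°.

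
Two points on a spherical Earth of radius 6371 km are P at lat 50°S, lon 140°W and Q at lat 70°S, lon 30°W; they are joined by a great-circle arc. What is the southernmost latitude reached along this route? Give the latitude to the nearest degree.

≈ 74°S

The great circle lies in the plane with unit normal n̂ = (p₁ × p₂)/|p₁ × p₂|.
Here n̂_z ≈ +0.270; the vertex latitude is φ_max = arccos|n̂_z| ≈ 74.3°.
Check via Clairaut: cos φ_max = |cos φ₁| · sin C = cos(50.0°)·sin(155.1°) ≈ 0.270, again giving ≈ 74.3°.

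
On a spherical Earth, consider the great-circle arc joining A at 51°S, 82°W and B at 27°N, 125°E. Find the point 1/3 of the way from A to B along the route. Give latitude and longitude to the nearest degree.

≈ 54°S, 169°W

Write both endpoints as unit vectors p₁, p₂ with components (cos φ cos λ, cos φ sin λ, sin φ).
The central angle between the endpoints is δ = arccos(p₁·p₂) ≈ 2.591 rad (148.5°).
Interpolate at f = 1/3 with slerp weights a = sin((1−f)δ)/sin δ ≈ 1.889, b = sin(fδ)/sin δ ≈ 1.454.
p = a·p₁ + b·p₂ ≈ (-0.578, -0.116, -0.808); φ = arcsin(p_z) ≈ -53.90°, λ = atan2(p_y, p_x) ≈ -168.65°.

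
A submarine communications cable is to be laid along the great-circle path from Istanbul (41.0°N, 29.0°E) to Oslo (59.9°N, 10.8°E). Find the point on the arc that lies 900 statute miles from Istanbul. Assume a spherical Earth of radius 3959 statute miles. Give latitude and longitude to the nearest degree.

From cos δ = sin φ₁ sin φ₂ + cos φ₁ cos φ₂ cos Δλ, the central angle is δ ≈ 0.384 rad (22.0°). The total great-circle distance is δ·R ≈ 0.384 × 3959 ≈ 1521 mi, so the target fraction is f = 900/1521 ≈ 0.592.
Interpolate at f ≈ 0.592 with slerp weights a = sin((1−f)δ)/sin δ ≈ 0.417, b = sin(fδ)/sin δ ≈ 0.602.
p = a·p₁ + b·p₂ ≈ (0.571, 0.209, 0.794); φ = arcsin(p_z) ≈ 52.53°, λ = atan2(p_y, p_x) ≈ 20.09°.

≈ (53°N, 20°E)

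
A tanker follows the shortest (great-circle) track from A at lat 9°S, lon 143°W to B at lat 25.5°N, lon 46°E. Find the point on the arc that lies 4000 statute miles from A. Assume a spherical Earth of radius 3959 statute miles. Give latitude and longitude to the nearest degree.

≈ lat 42°N, lon 173°W

Write both endpoints as unit vectors p₁, p₂ with components (cos φ cos λ, cos φ sin λ, sin φ).
The central angle between the endpoints is δ = arccos(p₁·p₂) ≈ 2.817 rad (161.4°). The total great-circle distance is δ·R ≈ 2.817 × 3959 ≈ 11153 mi, so the target fraction is f = 4000/11153 ≈ 0.359.
Interpolate at f ≈ 0.359 with slerp weights a = sin((1−f)δ)/sin δ ≈ 3.050, b = sin(fδ)/sin δ ≈ 2.657.
p = a·p₁ + b·p₂ ≈ (-0.740, -0.088, 0.667); φ = arcsin(p_z) ≈ 41.83°, λ = atan2(p_y, p_x) ≈ -173.23°.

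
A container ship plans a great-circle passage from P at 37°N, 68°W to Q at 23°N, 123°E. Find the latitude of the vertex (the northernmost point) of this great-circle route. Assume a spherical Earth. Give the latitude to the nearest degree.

≈ 81°N

The great circle lies in the plane with unit normal n̂ = (p₁ × p₂)/|p₁ × p₂|.
Here n̂_z ≈ -0.161; the vertex latitude is φ_max = arccos|n̂_z| ≈ 80.8°.
Check via Clairaut: cos φ_max = |cos φ₁| · sin C = cos(37.0°)·sin(11.6°) ≈ 0.161, again giving ≈ 80.8°.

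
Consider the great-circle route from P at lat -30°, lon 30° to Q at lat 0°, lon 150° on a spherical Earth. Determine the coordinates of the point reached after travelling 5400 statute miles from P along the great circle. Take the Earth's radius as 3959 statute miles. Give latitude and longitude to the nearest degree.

≈ lat -20°, lon 117°

Convert each endpoint to a unit vector on the sphere (x = cos φ cos λ, y = cos φ sin λ, z = sin φ).
The central angle between the endpoints is δ = arccos(p₁·p₂) ≈ 2.019 rad (115.7°). The total great-circle distance is δ·R ≈ 2.019 × 3959 ≈ 7992 mi, so the target fraction is f = 5400/7992 ≈ 0.676.
Interpolate at f ≈ 0.676 with slerp weights a = sin((1−f)δ)/sin δ ≈ 0.675, b = sin(fδ)/sin δ ≈ 1.086.
p = a·p₁ + b·p₂ ≈ (-0.434, 0.835, -0.338); φ = arcsin(p_z) ≈ -19.74°, λ = atan2(p_y, p_x) ≈ 117.44°.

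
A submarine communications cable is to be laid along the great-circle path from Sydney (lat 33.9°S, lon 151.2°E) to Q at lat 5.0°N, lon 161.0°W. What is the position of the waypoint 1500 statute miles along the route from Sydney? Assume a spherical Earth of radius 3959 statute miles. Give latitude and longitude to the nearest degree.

≈ lat 21°S, lon 171°E

The haversine formula gives a central angle δ ≈ 1.039 rad (59.5°) between the endpoints. The total great-circle distance is δ·R ≈ 1.039 × 3959 ≈ 4115 mi, so the target fraction is f = 1500/4115 ≈ 0.365.
Interpolate at f ≈ 0.365 with slerp weights a = sin((1−f)δ)/sin δ ≈ 0.712, b = sin(fδ)/sin δ ≈ 0.429.
p = a·p₁ + b·p₂ ≈ (-0.922, 0.145, -0.360); φ = arcsin(p_z) ≈ -21.07°, λ = atan2(p_y, p_x) ≈ 171.04°.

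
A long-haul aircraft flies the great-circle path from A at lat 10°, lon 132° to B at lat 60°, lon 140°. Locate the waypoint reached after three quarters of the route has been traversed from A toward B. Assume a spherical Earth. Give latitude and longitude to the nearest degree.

≈ lat 48°, lon 137°

From cos δ = sin φ₁ sin φ₂ + cos φ₁ cos φ₂ cos Δλ, the central angle is δ ≈ 0.879 rad (50.4°).
Interpolate at f = 3/4 with slerp weights a = sin((1−f)δ)/sin δ ≈ 0.283, b = sin(fδ)/sin δ ≈ 0.795.
p = a·p₁ + b·p₂ ≈ (-0.491, 0.463, 0.738); φ = arcsin(p_z) ≈ 47.56°, λ = atan2(p_y, p_x) ≈ 136.70°.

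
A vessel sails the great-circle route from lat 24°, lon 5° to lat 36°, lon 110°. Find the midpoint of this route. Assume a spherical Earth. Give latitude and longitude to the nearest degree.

≈ lat 43°, lon 53°

Write both endpoints as unit vectors p₁, p₂ with components (cos φ cos λ, cos φ sin λ, sin φ).
The central angle between the endpoints is δ = arccos(p₁·p₂) ≈ 1.523 rad (87.3°).
Interpolate at f = 1/2 with slerp weights a = sin((1−f)δ)/sin δ ≈ 0.691, b = sin(fδ)/sin δ ≈ 0.691.
p = a·p₁ + b·p₂ ≈ (0.438, 0.580, 0.687); φ = arcsin(p_z) ≈ 43.39°, λ = atan2(p_y, p_x) ≈ 52.98°.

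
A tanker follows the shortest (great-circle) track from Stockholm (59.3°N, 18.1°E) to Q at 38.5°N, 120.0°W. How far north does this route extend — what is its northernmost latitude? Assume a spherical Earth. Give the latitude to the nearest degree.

The great circle lies in the plane with unit normal n̂ = (p₁ × p₂)/|p₁ × p₂|.
Here n̂_z ≈ -0.275; the vertex latitude is φ_max = arccos|n̂_z| ≈ 74.1°.

≈ 74°N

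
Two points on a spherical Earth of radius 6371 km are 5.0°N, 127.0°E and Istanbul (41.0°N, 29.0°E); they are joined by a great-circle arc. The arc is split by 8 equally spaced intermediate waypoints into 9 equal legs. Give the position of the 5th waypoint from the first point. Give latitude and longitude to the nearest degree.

From cos δ = sin φ₁ sin φ₂ + cos φ₁ cos φ₂ cos Δλ, the central angle is δ ≈ 1.618 rad (92.7°).
Interpolate at f = 5/9 with slerp weights a = sin((1−f)δ)/sin δ ≈ 0.660, b = sin(fδ)/sin δ ≈ 0.784.
p = a·p₁ + b·p₂ ≈ (0.122, 0.811, 0.572); φ = arcsin(p_z) ≈ 34.86°, λ = atan2(p_y, p_x) ≈ 81.46°.

≈ 35°N, 81°E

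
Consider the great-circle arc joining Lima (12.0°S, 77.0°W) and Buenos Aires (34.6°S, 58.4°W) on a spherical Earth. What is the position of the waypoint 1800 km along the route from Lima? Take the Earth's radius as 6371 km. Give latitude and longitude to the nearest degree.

Convert each endpoint to a unit vector on the sphere (x = cos φ cos λ, y = cos φ sin λ, z = sin φ).
The central angle between the endpoints is δ = arccos(p₁·p₂) ≈ 0.492 rad (28.2°). The total great-circle distance is δ·R ≈ 0.492 × 6371 ≈ 3138 km, so the target fraction is f = 1800/3138 ≈ 0.574.
Interpolate at f ≈ 0.574 with slerp weights a = sin((1−f)δ)/sin δ ≈ 0.441, b = sin(fδ)/sin δ ≈ 0.590.
p = a·p₁ + b·p₂ ≈ (0.351, -0.833, -0.426); φ = arcsin(p_z) ≈ -25.24°, λ = atan2(p_y, p_x) ≈ -67.15°.

≈ (25°S, 67°W)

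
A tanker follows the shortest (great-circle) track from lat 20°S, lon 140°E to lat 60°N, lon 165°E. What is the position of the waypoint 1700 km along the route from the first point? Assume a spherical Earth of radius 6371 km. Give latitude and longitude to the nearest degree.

Write both endpoints as unit vectors p₁, p₂ with components (cos φ cos λ, cos φ sin λ, sin φ).
The central angle between the endpoints is δ = arccos(p₁·p₂) ≈ 1.441 rad (82.6°). The total great-circle distance is δ·R ≈ 1.441 × 6371 ≈ 9179 km, so the target fraction is f = 1700/9179 ≈ 0.185.
Interpolate at f ≈ 0.185 with slerp weights a = sin((1−f)δ)/sin δ ≈ 0.930, b = sin(fδ)/sin δ ≈ 0.266.
p = a·p₁ + b·p₂ ≈ (-0.798, 0.596, -0.088); φ = arcsin(p_z) ≈ -5.04°, λ = atan2(p_y, p_x) ≈ 143.23°.

≈ lat 5°S, lon 143°E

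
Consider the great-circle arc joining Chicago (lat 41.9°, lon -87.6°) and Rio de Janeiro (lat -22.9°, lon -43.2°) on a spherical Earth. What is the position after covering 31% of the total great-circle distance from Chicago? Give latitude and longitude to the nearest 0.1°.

Write both endpoints as unit vectors p₁, p₂ with components (cos φ cos λ, cos φ sin λ, sin φ).
The central angle between the endpoints is δ = arccos(p₁·p₂) ≈ 1.339 rad (76.7°).
Interpolate at f = 0.31 with slerp weights a = sin((1−f)δ)/sin δ ≈ 0.820, b = sin(fδ)/sin δ ≈ 0.414.
p = a·p₁ + b·p₂ ≈ (0.304, -0.871, 0.386); φ = arcsin(p_z) ≈ 22.72°, λ = atan2(p_y, p_x) ≈ -70.77°.

≈ lat 22.7°, lon -70.8°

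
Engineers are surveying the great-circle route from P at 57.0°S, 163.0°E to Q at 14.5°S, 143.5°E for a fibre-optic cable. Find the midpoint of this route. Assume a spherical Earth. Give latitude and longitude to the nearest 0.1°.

Write both endpoints as unit vectors p₁, p₂ with components (cos φ cos λ, cos φ sin λ, sin φ).
The central angle between the endpoints is δ = arccos(p₁·p₂) ≈ 0.786 rad (45.0°).
Interpolate at f = 1/2 with slerp weights a = sin((1−f)δ)/sin δ ≈ 0.541, b = sin(fδ)/sin δ ≈ 0.541.
p = a·p₁ + b·p₂ ≈ (-0.703, 0.398, -0.589); φ = arcsin(p_z) ≈ -36.11°, λ = atan2(p_y, p_x) ≈ 150.50°.

≈ 36.1°S, 150.5°E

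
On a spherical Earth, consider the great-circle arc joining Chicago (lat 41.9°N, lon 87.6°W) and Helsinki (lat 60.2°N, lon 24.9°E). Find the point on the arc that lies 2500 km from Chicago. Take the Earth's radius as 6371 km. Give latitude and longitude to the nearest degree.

Write both endpoints as unit vectors p₁, p₂ with components (cos φ cos λ, cos φ sin λ, sin φ).
The central angle between the endpoints is δ = arccos(p₁·p₂) ≈ 1.117 rad (64.0°). The total great-circle distance is δ·R ≈ 1.117 × 6371 ≈ 7119 km, so the target fraction is f = 2500/7119 ≈ 0.351.
Interpolate at f ≈ 0.351 with slerp weights a = sin((1−f)δ)/sin δ ≈ 0.738, b = sin(fδ)/sin δ ≈ 0.425.
p = a·p₁ + b·p₂ ≈ (0.215, -0.460, 0.862); φ = arcsin(p_z) ≈ 59.52°, λ = atan2(p_y, p_x) ≈ -64.96°.

≈ lat 60°N, lon 65°W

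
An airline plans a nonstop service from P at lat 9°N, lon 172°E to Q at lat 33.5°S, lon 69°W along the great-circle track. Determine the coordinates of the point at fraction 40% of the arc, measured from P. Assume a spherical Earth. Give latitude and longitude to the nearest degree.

Convert each endpoint to a unit vector on the sphere (x = cos φ cos λ, y = cos φ sin λ, z = sin φ).
The central angle between the endpoints is δ = arccos(p₁·p₂) ≈ 2.078 rad (119.1°).
Interpolate at f = 0.40 with slerp weights a = sin((1−f)δ)/sin δ ≈ 1.084, b = sin(fδ)/sin δ ≈ 0.845.
p = a·p₁ + b·p₂ ≈ (-0.808, -0.509, -0.297); φ = arcsin(p_z) ≈ -17.26°, λ = atan2(p_y, p_x) ≈ -147.80°.

≈ lat 17°S, lon 148°W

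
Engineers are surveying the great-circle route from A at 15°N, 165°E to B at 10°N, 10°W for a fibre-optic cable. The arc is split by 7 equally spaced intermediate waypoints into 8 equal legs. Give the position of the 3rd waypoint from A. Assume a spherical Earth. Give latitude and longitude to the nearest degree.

≈ 70°N, 135°E

Write both endpoints as unit vectors p₁, p₂ with components (cos φ cos λ, cos φ sin λ, sin φ).
The central angle between the endpoints is δ = arccos(p₁·p₂) ≈ 2.697 rad (154.5°).
Interpolate at f = 3/8 with slerp weights a = sin((1−f)δ)/sin δ ≈ 2.309, b = sin(fδ)/sin δ ≈ 1.970.
p = a·p₁ + b·p₂ ≈ (-0.244, 0.240, 0.940); φ = arcsin(p_z) ≈ 69.98°, λ = atan2(p_y, p_x) ≈ 135.41°.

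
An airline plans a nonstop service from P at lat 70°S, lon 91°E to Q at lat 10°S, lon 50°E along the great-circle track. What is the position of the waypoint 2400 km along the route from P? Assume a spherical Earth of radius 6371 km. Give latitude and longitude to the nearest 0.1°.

Write both endpoints as unit vectors p₁, p₂ with components (cos φ cos λ, cos φ sin λ, sin φ).
The central angle between the endpoints is δ = arccos(p₁·p₂) ≈ 1.140 rad (65.3°). The total great-circle distance is δ·R ≈ 1.140 × 6371 ≈ 7264 km, so the target fraction is f = 2400/7264 ≈ 0.330.
Interpolate at f ≈ 0.330 with slerp weights a = sin((1−f)δ)/sin δ ≈ 0.761, b = sin(fδ)/sin δ ≈ 0.405.
p = a·p₁ + b·p₂ ≈ (0.252, 0.566, -0.785); φ = arcsin(p_z) ≈ -51.75°, λ = atan2(p_y, p_x) ≈ 66.01°.

≈ lat 51.8°S, lon 66.0°E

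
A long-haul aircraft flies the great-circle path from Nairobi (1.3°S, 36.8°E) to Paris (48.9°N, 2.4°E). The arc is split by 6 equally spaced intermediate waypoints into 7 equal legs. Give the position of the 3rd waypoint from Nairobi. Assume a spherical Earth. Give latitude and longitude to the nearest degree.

The haversine formula gives a central angle δ ≈ 1.018 rad (58.3°) between the endpoints.
Interpolate at f = 3/7 with slerp weights a = sin((1−f)δ)/sin δ ≈ 0.646, b = sin(fδ)/sin δ ≈ 0.497.
p = a·p₁ + b·p₂ ≈ (0.843, 0.400, 0.360); φ = arcsin(p_z) ≈ 21.07°, λ = atan2(p_y, p_x) ≈ 25.40°.

≈ (21°N, 25°E)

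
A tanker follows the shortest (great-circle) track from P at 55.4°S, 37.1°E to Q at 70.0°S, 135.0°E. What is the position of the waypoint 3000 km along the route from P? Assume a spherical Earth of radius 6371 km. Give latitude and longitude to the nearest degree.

≈ 73°S, 88°E

Write both endpoints as unit vectors p₁, p₂ with components (cos φ cos λ, cos φ sin λ, sin φ).
The central angle between the endpoints is δ = arccos(p₁·p₂) ≈ 0.728 rad (41.7°). The total great-circle distance is δ·R ≈ 0.728 × 6371 ≈ 4635 km, so the target fraction is f = 3000/4635 ≈ 0.647.
Interpolate at f ≈ 0.647 with slerp weights a = sin((1−f)δ)/sin δ ≈ 0.382, b = sin(fδ)/sin δ ≈ 0.682.
p = a·p₁ + b·p₂ ≈ (0.008, 0.296, -0.955); φ = arcsin(p_z) ≈ -72.79°, λ = atan2(p_y, p_x) ≈ 88.47°.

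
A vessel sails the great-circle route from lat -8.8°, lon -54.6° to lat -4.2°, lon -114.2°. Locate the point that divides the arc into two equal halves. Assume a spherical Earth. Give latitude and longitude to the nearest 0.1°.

From cos δ = sin φ₁ sin φ₂ + cos φ₁ cos φ₂ cos Δλ, the central angle is δ ≈ 1.036 rad (59.3°).
Interpolate at f = 1/2 with slerp weights a = sin((1−f)δ)/sin δ ≈ 0.575, b = sin(fδ)/sin δ ≈ 0.575.
p = a·p₁ + b·p₂ ≈ (0.094, -0.987, -0.130); φ = arcsin(p_z) ≈ -7.48°, λ = atan2(p_y, p_x) ≈ -84.55°.

≈ lat -7.5°, lon -84.6°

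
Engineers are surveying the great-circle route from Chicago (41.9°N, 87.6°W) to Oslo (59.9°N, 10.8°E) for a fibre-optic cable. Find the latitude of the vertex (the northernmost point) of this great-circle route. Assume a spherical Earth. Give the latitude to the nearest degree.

≈ 64°N

The great circle lies in the plane with unit normal n̂ = (p₁ × p₂)/|p₁ × p₂|.
Here n̂_z ≈ +0.433; the vertex latitude is φ_max = arccos|n̂_z| ≈ 64.3°.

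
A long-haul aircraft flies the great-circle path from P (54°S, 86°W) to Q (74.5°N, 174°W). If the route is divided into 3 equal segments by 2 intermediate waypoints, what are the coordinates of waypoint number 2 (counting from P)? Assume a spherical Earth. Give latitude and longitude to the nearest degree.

≈ (36°N, 117°W)

The haversine formula gives a central angle δ ≈ 2.456 rad (140.7°) between the endpoints.
Interpolate at f = 2/3 with slerp weights a = sin((1−f)δ)/sin δ ≈ 1.154, b = sin(fδ)/sin δ ≈ 1.576.
p = a·p₁ + b·p₂ ≈ (-0.372, -0.720, 0.586); φ = arcsin(p_z) ≈ 35.84°, λ = atan2(p_y, p_x) ≈ -117.29°.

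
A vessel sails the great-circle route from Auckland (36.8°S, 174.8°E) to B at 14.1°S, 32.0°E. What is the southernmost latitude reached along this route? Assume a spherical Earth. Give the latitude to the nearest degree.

≈ 58°S

The great circle lies in the plane with unit normal n̂ = (p₁ × p₂)/|p₁ × p₂|.
Here n̂_z ≈ -0.533; the vertex latitude is φ_max = arccos|n̂_z| ≈ 57.8°.
Check via Clairaut: cos φ_max = |cos φ₁| · sin C = cos(36.8°)·sin(138.3°) ≈ 0.533, again giving ≈ 57.8°.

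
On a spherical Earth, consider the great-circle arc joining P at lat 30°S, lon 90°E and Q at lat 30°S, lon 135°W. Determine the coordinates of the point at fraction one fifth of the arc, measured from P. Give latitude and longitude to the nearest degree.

The haversine formula gives a central angle δ ≈ 1.855 rad (106.3°) between the endpoints.
Interpolate at f = 1/5 with slerp weights a = sin((1−f)δ)/sin δ ≈ 1.038, b = sin(fδ)/sin δ ≈ 0.378.
p = a·p₁ + b·p₂ ≈ (-0.231, 0.668, -0.708); φ = arcsin(p_z) ≈ -45.05°, λ = atan2(p_y, p_x) ≈ 109.11°.

≈ lat 45°S, lon 109°E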